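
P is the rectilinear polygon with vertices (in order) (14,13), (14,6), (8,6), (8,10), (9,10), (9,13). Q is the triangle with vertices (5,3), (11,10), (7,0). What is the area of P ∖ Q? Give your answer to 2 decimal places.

35.45

|P| = 39, |P∩Q| = 3.55.
|P ∖ Q| = |P| − |P∩Q| = 39 − 3.55 = 35.45.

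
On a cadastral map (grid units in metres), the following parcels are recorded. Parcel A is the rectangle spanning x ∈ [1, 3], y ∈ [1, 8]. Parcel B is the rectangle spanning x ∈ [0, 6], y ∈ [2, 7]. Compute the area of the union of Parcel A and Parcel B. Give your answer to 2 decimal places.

By inclusion–exclusion:
Individual areas: |Parcel A| = 14, |Parcel B| = 30.
|Parcel A∩Parcel B|: x∈[1,3], y∈[2,7] → 2·5 = 10.
|Parcel A ∪ Parcel B| = 44 − 10 = 34.00.

34.00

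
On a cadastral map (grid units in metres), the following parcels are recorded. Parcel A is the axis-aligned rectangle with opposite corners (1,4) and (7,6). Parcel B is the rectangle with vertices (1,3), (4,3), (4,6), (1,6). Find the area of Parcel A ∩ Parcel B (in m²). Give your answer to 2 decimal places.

6.00

|Parcel A∩Parcel B|: x∈[1,4], y∈[4,6] → 3·2 = 6.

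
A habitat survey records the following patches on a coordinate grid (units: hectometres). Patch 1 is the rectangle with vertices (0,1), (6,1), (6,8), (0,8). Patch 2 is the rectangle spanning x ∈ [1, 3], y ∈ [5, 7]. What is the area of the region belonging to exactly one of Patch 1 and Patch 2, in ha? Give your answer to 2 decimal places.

|Patch 1∩Patch 2|: x∈[1,3], y∈[5,7] → 2·2 = 4.
|Patch 1 △ Patch 2| = |Patch 1| + |Patch 2| − 2·|Patch 1∩Patch 2| = 42 + 4 − 8 = 38.00.

38.00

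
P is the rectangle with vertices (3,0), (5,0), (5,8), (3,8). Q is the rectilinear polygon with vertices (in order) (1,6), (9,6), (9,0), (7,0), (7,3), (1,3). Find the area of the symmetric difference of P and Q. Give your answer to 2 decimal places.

|P| = 16, |Q| = 30, |P∩Q| = 6.
|P △ Q| = |P| + |Q| − 2·|P∩Q| = 16 + 30 − 12 = 34.00.

34.00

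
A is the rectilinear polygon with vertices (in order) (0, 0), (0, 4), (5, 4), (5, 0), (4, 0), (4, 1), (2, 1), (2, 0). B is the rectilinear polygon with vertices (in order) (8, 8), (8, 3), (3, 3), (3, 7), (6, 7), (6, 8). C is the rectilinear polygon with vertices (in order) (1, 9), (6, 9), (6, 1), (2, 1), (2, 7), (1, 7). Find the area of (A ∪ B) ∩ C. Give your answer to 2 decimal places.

|A ∪ B| = 38.
|(A ∪ B) ∩ C| = 19.00.

19.00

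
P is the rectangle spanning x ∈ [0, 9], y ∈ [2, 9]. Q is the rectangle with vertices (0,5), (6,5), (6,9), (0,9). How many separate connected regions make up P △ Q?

1

P △ Q is a single connected region.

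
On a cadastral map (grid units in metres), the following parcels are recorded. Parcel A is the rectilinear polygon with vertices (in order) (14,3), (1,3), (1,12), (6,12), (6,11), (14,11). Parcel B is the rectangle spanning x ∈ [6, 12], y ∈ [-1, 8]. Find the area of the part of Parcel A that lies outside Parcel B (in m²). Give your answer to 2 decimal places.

|Parcel A| = 109, |Parcel A∩Parcel B| = 30.
|Parcel A ∖ Parcel B| = |Parcel A| − |Parcel A∩Parcel B| = 109 − 30 = 79.00.

79.00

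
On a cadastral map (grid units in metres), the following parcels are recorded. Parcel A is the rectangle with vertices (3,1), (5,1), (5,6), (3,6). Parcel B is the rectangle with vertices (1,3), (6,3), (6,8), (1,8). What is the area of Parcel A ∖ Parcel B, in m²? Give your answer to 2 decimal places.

|Parcel A∩Parcel B|: x∈[3,5], y∈[3,6] → 2·3 = 6.
|Parcel A| = 10.
|Parcel A ∖ Parcel B| = |Parcel A| − |Parcel A∩Parcel B| = 10 − 6 = 4.00.

4.00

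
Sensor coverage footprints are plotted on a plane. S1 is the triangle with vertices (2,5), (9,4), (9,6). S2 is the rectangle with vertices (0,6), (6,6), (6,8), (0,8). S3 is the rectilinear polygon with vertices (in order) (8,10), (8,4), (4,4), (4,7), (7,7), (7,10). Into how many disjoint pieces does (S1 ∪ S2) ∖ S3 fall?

3

(S1 ∪ S2) ∖ S3 splits into 3 disjoint pieces (area 1.8571, area 0.5714, area 10).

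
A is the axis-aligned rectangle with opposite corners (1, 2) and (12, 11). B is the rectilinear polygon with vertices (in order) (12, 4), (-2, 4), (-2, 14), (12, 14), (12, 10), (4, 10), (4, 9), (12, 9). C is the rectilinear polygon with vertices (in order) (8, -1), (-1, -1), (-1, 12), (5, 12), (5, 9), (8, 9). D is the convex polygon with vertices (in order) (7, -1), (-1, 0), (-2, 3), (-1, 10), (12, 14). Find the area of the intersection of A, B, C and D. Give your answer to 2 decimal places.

41.76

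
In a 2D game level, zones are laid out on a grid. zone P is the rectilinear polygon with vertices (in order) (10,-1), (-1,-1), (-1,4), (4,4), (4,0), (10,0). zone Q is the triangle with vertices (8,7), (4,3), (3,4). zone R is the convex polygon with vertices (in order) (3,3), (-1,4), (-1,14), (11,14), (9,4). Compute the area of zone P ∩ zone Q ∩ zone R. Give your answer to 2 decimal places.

0.49

The intersection is the polygon with vertices (4,3.167), (3.857,3.143), (3,4), (4,4).
By the shoelace formula its area is 0.49.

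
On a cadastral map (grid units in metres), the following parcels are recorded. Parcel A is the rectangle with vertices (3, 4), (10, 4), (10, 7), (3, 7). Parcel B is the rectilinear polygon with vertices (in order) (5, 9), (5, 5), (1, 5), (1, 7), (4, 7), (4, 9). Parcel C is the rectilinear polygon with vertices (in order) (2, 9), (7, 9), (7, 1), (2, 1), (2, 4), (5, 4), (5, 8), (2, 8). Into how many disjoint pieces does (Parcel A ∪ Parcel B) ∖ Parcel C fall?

(Parcel A ∪ Parcel B) ∖ Parcel C splits into 2 disjoint pieces (area 9, area 11).

2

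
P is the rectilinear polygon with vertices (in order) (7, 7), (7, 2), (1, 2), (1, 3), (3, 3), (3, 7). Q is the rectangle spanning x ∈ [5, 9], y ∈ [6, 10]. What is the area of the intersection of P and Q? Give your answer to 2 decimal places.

The intersection is the polygon with vertices (7,6), (5,6), (5,7), (7,7).
By the shoelace formula its area is 2.00.

2.00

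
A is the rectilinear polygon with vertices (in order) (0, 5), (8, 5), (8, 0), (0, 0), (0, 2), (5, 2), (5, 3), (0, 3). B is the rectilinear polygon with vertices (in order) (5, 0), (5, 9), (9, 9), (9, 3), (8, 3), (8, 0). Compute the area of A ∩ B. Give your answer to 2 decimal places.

15.00

The intersection is the polygon with vertices (8,5), (8,3), (8,0), (5,0), (5,2), (5,3), (5,5).
By the shoelace formula its area is 15.00.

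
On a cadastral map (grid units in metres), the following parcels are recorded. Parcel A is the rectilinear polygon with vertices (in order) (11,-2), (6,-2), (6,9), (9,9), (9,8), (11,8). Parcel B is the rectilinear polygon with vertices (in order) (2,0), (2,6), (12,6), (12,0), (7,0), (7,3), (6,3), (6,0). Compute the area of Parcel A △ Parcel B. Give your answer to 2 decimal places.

|Parcel A| = 53, |Parcel B| = 57, |Parcel A∩Parcel B| = 27.
|Parcel A △ Parcel B| = |Parcel A| + |Parcel B| − 2·|Parcel A∩Parcel B| = 53 + 57 − 54 = 56.00.

56.00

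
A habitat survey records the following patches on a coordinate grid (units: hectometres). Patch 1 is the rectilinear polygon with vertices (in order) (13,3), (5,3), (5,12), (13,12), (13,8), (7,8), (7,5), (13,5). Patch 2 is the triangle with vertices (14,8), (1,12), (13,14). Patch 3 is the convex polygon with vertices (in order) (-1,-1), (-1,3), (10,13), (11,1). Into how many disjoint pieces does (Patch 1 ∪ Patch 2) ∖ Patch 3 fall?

(Patch 1 ∪ Patch 2) ∖ Patch 3 splits into 2 disjoint pieces (area 34.6297, area 4.5).

2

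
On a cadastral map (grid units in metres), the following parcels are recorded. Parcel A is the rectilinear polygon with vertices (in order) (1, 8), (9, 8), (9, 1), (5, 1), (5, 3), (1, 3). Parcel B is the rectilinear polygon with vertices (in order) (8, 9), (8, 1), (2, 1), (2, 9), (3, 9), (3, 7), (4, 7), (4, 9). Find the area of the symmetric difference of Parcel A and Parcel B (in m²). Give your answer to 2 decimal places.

24.00

|Parcel A| = 48, |Parcel B| = 46, |Parcel A∩Parcel B| = 35.
|Parcel A △ Parcel B| = |Parcel A| + |Parcel B| − 2·|Parcel A∩Parcel B| = 48 + 46 − 70 = 24.00.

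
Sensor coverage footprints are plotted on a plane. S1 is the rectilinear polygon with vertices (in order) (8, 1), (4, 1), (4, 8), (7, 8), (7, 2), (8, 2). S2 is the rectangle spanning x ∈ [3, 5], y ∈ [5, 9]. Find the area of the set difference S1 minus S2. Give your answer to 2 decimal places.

19.00

|S1| = 22, |S1∩S2| = 3.
|S1 ∖ S2| = |S1| − |S1∩S2| = 22 − 3 = 19.00.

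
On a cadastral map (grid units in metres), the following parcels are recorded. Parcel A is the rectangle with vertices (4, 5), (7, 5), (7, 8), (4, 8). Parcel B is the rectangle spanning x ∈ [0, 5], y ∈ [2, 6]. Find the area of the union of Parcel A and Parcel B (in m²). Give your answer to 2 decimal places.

By inclusion–exclusion:
Individual areas: |Parcel A| = 9, |Parcel B| = 20.
|Parcel A∩Parcel B|: x∈[4,5], y∈[5,6] → 1·1 = 1.
|Parcel A ∪ Parcel B| = 29 − 1 = 28.00.

28.00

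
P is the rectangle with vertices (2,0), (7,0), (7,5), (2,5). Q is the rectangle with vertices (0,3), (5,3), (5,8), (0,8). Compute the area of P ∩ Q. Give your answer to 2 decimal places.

|P∩Q|: x∈[2,5], y∈[3,5] → 3·2 = 6.

6.00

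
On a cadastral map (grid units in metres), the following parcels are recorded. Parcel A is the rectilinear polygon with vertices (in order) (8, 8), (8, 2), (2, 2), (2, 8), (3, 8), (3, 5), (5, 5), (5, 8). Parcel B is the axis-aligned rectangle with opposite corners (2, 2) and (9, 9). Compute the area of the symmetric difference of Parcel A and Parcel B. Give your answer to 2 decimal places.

|Parcel A| = 30, |Parcel B| = 49, |Parcel A∩Parcel B| = 30.
|Parcel A △ Parcel B| = |Parcel A| + |Parcel B| − 2·|Parcel A∩Parcel B| = 30 + 49 − 60 = 19.00.

19.00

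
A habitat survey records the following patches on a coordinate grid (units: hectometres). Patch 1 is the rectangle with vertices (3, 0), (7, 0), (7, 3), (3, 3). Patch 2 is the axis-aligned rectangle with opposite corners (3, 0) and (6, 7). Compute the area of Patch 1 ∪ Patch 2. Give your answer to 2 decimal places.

By inclusion–exclusion:
Individual areas: |Patch 1| = 12, |Patch 2| = 21.
|Patch 1∩Patch 2|: x∈[3,6], y∈[0,3] → 3·3 = 9.
|Patch 1 ∪ Patch 2| = 33 − 9 = 24.00.

24.00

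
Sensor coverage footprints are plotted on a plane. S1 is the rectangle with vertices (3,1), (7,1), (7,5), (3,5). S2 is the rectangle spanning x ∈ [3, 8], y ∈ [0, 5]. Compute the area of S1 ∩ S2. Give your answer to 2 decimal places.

16.00

|S1∩S2|: x∈[3,7], y∈[1,5] → 4·4 = 16.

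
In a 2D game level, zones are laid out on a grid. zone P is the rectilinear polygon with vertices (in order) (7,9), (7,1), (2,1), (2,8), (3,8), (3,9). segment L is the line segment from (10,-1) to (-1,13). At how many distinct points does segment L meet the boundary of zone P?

2

The segment meets the boundary at (7,2.818), (2.929,8).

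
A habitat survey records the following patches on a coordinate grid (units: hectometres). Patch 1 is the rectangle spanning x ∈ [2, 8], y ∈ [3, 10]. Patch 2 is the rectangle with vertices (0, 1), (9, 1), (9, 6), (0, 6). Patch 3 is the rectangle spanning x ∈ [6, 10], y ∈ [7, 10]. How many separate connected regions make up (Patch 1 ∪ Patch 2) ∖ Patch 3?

1

(Patch 1 ∪ Patch 2) ∖ Patch 3 is a single connected region.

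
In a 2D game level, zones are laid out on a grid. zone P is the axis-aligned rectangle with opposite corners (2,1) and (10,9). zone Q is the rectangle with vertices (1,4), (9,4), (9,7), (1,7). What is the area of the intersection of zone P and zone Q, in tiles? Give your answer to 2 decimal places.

21.00

|zone P∩zone Q|: x∈[2,9], y∈[4,7] → 7·3 = 21.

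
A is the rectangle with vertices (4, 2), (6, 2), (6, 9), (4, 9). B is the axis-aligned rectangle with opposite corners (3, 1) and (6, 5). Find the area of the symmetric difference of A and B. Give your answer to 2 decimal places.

14.00

|A∩B|: x∈[4,6], y∈[2,5] → 2·3 = 6.
|A △ B| = |A| + |B| − 2·|A∩B| = 14 + 12 − 12 = 14.00.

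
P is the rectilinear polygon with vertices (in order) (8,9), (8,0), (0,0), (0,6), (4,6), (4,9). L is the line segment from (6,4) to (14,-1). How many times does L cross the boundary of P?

1

The segment meets the boundary at (8,2.75).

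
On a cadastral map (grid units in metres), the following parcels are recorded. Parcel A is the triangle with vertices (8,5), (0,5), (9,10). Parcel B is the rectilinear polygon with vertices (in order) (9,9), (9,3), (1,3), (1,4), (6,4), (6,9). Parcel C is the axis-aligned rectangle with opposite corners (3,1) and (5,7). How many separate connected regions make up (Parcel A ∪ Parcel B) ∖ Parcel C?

(Parcel A ∪ Parcel B) ∖ Parcel C splits into 3 disjoint pieces (area 2.5, area 23.4, area 2).

3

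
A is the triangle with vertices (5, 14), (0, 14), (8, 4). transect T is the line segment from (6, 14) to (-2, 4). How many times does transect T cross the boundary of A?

2

The segment meets the boundary at (3,10.25), (5.273,13.091).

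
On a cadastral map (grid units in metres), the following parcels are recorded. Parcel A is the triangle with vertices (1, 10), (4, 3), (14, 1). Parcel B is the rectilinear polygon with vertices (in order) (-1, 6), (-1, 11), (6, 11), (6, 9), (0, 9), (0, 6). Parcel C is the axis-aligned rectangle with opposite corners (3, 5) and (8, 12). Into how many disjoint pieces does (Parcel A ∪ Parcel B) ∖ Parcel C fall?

(Parcel A ∪ Parcel B) ∖ Parcel C splits into 2 disjoint pieces (area 19.3187, area 13.7741).

2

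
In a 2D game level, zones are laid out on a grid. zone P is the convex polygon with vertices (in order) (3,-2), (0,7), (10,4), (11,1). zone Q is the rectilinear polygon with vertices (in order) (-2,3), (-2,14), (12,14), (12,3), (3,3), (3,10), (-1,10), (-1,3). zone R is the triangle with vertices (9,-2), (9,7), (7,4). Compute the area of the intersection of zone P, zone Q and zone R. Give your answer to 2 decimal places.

2.81

The intersection is the polygon with vertices (7.333,3), (7,4), (7.5,4.75), (9,4.3), (9,3).
By the shoelace formula its area is 2.81.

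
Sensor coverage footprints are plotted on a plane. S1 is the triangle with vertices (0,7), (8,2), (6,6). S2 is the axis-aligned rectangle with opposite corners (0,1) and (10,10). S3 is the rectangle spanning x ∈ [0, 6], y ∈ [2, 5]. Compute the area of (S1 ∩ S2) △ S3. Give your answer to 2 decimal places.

24.10

|S1 ∩ S2| = 11.
|(S1 ∩ S2) ∩ S3| = 2.45.
|(S1 ∩ S2) △ S3| = 11 + 18 − 4.9 = 24.10.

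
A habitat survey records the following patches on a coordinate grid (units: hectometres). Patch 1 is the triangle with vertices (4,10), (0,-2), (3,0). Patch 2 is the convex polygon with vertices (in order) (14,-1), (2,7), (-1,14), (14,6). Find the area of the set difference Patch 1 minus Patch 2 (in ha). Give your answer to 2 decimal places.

|Patch 1| = 14, |Patch 1∩Patch 2| = 1.6804.
|Patch 1 ∖ Patch 2| = |Patch 1| − |Patch 1∩Patch 2| = 14 − 1.6804 = 12.32.

12.32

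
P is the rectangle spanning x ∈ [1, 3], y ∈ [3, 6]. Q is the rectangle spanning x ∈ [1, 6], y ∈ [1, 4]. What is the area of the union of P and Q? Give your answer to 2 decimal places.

By inclusion–exclusion:
Individual areas: |P| = 6, |Q| = 15.
|P∩Q|: x∈[1,3], y∈[3,4] → 2·1 = 2.
|P ∪ Q| = 21 − 2 = 19.00.

19.00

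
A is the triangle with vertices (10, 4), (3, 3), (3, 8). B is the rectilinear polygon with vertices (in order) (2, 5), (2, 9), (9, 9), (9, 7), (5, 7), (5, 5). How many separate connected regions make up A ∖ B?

1

A ∖ B is a single connected region.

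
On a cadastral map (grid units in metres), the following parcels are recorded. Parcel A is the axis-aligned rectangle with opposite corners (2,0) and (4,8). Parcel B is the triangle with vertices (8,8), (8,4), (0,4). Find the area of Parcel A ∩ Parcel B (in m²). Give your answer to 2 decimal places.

The intersection is the polygon with vertices (4,4), (2,4), (2,5), (4,6).
By the shoelace formula its area is 3.00.

3.00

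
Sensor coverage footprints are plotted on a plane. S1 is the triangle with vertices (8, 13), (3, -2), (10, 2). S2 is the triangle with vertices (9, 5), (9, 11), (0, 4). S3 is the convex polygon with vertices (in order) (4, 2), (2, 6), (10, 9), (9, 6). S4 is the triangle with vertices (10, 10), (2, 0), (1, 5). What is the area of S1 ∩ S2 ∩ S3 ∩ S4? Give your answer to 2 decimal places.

The intersection is the polygon with vertices (5.192,4.577), (6.191,7.571), (8.809,8.553), (8.815,8.518), (5.707,4.634).
By the shoelace formula its area is 4.42.

4.42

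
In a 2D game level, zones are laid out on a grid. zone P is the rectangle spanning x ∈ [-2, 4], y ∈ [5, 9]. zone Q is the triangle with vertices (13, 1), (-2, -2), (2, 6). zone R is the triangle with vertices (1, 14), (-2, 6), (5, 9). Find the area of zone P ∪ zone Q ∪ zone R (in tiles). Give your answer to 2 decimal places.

By inclusion–exclusion:
Individual areas: |zone P| = 24, |zone Q| = 54, |zone R| = 23.5.
|zone P∩zone Q| = 1.3409.
|zone P∩zone R| = 8.5982.
|zone Q∩zone R| = 0.
|zone P∩zone Q∩zone R| = 0.
|zone P ∪ zone Q ∪ zone R| = 101.5 − 9.9391 + 0 = 91.56.

91.56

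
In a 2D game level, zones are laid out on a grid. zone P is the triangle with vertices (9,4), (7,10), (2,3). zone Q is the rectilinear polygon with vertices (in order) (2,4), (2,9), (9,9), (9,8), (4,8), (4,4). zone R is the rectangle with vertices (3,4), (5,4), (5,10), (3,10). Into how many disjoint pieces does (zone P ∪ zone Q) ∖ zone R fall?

1

(zone P ∪ zone Q) ∖ zone R is a single connected region.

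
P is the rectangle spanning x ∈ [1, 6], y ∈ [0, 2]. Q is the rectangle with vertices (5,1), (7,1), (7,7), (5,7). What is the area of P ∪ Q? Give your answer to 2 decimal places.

21.00

By inclusion–exclusion:
Individual areas: |P| = 10, |Q| = 12.
|P∩Q|: x∈[5,6], y∈[1,2] → 1·1 = 1.
|P ∪ Q| = 22 − 1 = 21.00.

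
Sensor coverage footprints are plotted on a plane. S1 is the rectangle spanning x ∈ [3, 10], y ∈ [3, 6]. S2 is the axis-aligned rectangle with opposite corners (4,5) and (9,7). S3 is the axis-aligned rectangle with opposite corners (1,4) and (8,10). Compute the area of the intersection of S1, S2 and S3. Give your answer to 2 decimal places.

4.00

The intersection is the polygon with vertices (4,5), (4,6), (8,6), (8,5).
By the shoelace formula its area is 4.00.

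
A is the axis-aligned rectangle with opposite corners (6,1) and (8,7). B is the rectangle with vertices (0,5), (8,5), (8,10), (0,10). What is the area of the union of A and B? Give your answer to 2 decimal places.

48.00

By inclusion–exclusion:
Individual areas: |A| = 12, |B| = 40.
|A∩B|: x∈[6,8], y∈[5,7] → 2·2 = 4.
|A ∪ B| = 52 − 4 = 48.00.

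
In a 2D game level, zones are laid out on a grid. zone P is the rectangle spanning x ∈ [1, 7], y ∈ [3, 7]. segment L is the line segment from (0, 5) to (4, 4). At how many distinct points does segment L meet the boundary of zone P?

1

The segment meets the boundary at (1,4.75).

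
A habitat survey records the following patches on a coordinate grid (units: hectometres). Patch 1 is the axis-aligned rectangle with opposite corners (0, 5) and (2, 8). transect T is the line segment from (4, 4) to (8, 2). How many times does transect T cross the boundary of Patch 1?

The segment lies entirely outside Patch 1 and never meets its boundary.

0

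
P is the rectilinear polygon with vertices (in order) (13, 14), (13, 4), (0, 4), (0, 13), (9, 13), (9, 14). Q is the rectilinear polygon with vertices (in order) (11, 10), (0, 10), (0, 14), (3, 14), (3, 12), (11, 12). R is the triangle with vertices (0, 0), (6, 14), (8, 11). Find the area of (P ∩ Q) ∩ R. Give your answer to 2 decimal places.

5.87

The region (P ∩ Q) ∩ R is the polygon with vertices (7.333,12), (8,11), (7.273,10), (4.286,10), (5.143,12).
By the shoelace formula its area is 5.87.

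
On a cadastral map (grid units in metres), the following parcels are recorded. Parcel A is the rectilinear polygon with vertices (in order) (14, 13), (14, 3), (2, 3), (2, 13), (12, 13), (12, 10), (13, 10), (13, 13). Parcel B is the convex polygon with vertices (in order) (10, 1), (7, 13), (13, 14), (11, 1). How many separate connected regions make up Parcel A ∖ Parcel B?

Parcel A ∖ Parcel B splits into 2 disjoint pieces (area 18.0769, area 62.5).

2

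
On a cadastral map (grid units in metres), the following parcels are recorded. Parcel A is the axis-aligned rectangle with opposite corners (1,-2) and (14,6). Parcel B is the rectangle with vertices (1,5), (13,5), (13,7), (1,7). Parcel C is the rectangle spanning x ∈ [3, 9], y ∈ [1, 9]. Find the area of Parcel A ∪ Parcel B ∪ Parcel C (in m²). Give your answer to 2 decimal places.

By inclusion–exclusion:
Individual areas: |Parcel A| = 104, |Parcel B| = 24, |Parcel C| = 48.
|Parcel A∩Parcel B|: x∈[1,13], y∈[5,6] → 12·1 = 12.
|Parcel A∩Parcel C|: x∈[3,9], y∈[1,6] → 6·5 = 30.
|Parcel B∩Parcel C|: x∈[3,9], y∈[5,7] → 6·2 = 12.
|Parcel A∩Parcel B∩Parcel C| = 6.
|Parcel A ∪ Parcel B ∪ Parcel C| = 176 − 54 + 6 = 128.00.

128.00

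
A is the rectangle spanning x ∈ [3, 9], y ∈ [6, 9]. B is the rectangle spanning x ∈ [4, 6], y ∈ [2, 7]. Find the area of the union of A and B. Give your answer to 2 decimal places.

26.00

By inclusion–exclusion:
Individual areas: |A| = 18, |B| = 10.
|A∩B|: x∈[4,6], y∈[6,7] → 2·1 = 2.
|A ∪ B| = 28 − 2 = 26.00.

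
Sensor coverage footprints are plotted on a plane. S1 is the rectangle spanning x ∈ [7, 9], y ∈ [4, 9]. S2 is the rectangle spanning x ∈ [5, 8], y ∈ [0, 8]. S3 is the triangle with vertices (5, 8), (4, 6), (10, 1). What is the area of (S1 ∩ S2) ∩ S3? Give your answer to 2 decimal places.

0.51

The region (S1 ∩ S2) ∩ S3 is the polygon with vertices (7,5.2), (7.857,4), (7,4).
By the shoelace formula its area is 0.51.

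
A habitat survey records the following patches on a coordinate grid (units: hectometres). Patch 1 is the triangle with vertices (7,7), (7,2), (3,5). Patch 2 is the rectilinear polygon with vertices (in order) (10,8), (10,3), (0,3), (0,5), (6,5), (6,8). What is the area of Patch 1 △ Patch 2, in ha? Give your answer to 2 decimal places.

27.83

|Patch 1| = 10, |Patch 2| = 32, |Patch 1∩Patch 2| = 7.0833.
|Patch 1 △ Patch 2| = |Patch 1| + |Patch 2| − 2·|Patch 1∩Patch 2| = 10 + 32 − 14.1667 = 27.83.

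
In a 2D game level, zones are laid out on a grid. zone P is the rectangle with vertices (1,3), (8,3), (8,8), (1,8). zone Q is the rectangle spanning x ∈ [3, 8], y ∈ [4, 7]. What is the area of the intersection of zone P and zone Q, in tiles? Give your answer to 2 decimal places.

|zone P∩zone Q|: x∈[3,8], y∈[4,7] → 5·3 = 15.

15.00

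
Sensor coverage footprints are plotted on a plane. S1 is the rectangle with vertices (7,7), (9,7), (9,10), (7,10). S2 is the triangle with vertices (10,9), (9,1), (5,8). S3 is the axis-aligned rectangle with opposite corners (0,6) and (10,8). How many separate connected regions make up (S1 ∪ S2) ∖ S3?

2

(S1 ∪ S2) ∖ S3 splits into 2 disjoint pieces (area 5.2375, area 8.7054).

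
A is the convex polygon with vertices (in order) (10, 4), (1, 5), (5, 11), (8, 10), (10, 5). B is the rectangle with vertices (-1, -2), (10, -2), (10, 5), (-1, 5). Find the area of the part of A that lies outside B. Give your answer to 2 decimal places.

|A| = 38, |A∩B| = 4.5.
|A ∖ B| = |A| − |A∩B| = 38 − 4.5 = 33.50.

33.50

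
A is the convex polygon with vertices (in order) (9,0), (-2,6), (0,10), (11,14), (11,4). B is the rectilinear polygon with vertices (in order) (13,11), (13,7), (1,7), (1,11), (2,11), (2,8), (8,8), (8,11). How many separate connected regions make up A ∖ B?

2

A ∖ B splits into 2 disjoint pieces (area 59.1818, area 30.2727).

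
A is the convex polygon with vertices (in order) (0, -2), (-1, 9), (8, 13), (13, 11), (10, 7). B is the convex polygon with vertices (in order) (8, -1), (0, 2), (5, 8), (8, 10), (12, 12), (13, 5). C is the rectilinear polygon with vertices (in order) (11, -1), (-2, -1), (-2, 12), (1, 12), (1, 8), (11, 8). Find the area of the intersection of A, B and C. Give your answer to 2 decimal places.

34.10

The intersection is the polygon with vertices (10,7), (3.137,0.824), (0,2), (5,8), (10.75,8).
By the shoelace formula its area is 34.10.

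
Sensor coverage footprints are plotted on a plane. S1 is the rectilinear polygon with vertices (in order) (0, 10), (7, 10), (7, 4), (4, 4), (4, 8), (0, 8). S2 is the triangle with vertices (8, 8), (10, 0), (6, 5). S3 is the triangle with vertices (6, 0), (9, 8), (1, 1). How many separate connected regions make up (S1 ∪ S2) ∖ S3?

(S1 ∪ S2) ∖ S3 splits into 2 disjoint pieces (area 23.7482, area 5.9915).

2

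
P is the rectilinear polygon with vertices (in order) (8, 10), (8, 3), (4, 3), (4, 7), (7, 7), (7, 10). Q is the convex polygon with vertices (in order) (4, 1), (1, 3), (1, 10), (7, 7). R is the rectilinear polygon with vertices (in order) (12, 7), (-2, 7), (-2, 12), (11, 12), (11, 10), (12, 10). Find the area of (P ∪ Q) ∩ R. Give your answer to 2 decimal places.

12.00

|P ∪ Q| = 44.
|(P ∪ Q) ∩ R| = 12.00.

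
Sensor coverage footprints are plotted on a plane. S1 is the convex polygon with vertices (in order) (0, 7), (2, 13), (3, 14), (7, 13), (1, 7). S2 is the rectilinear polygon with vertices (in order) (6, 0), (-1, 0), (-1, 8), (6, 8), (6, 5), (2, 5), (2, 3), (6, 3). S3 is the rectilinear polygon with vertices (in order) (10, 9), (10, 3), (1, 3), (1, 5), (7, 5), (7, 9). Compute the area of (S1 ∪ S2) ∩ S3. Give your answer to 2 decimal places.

|S1 ∪ S2| = 67.1667.
|(S1 ∪ S2) ∩ S3| = 2.00.

2.00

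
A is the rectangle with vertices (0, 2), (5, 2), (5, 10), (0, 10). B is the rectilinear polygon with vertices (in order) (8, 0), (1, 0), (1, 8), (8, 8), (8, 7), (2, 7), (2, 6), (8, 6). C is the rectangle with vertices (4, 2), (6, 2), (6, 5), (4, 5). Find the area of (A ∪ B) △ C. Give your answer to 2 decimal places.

|A ∪ B| = 69.
|(A ∪ B) ∩ C| = 6.
|(A ∪ B) △ C| = 69 + 6 − 12 = 63.00.

63.00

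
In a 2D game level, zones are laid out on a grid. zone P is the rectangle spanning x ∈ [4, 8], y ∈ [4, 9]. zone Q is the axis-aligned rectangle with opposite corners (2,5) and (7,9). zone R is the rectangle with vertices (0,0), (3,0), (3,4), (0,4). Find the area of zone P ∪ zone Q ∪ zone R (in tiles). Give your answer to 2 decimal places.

40.00

By inclusion–exclusion:
Individual areas: |zone P| = 20, |zone Q| = 20, |zone R| = 12.
|zone P∩zone Q|: x∈[4,7], y∈[5,9] → 3·4 = 12.
|zone P∩zone R| = 0 (no overlap).
|zone Q∩zone R| = 0 (no overlap).
|zone P∩zone Q∩zone R| = 0.
|zone P ∪ zone Q ∪ zone R| = 52 − 12 + 0 = 40.00.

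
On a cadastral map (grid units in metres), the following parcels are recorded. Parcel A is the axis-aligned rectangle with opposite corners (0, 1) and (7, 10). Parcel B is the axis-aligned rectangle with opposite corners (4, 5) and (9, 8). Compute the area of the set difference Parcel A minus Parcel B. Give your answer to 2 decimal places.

|Parcel A∩Parcel B|: x∈[4,7], y∈[5,8] → 3·3 = 9.
|Parcel A| = 63.
|Parcel A ∖ Parcel B| = |Parcel A| − |Parcel A∩Parcel B| = 63 − 9 = 54.00.

54.00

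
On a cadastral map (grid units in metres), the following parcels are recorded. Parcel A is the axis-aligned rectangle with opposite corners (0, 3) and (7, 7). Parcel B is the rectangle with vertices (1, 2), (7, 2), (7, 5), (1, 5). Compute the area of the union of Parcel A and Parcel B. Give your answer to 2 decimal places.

By inclusion–exclusion:
Individual areas: |Parcel A| = 28, |Parcel B| = 18.
|Parcel A∩Parcel B|: x∈[1,7], y∈[3,5] → 6·2 = 12.
|Parcel A ∪ Parcel B| = 46 − 12 = 34.00.

34.00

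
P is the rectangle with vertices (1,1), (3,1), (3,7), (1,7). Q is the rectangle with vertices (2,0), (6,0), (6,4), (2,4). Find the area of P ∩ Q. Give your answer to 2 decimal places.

|P∩Q|: x∈[2,3], y∈[1,4] → 1·3 = 3.

3.00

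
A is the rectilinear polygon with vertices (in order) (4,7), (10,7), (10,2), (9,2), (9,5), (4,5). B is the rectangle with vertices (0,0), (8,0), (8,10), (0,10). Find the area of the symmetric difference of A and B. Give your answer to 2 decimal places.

79.00

|A| = 15, |B| = 80, |A∩B| = 8.
|A △ B| = |A| + |B| − 2·|A∩B| = 15 + 80 − 16 = 79.00.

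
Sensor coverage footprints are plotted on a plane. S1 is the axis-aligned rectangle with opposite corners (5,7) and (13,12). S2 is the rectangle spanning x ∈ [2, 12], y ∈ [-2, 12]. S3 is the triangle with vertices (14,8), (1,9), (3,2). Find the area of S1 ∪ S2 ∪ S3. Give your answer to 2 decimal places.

147.03

By inclusion–exclusion:
Individual areas: |S1| = 40, |S2| = 140, |S3| = 44.5.
|S1∩S2|: x∈[5,12], y∈[7,12] → 7·5 = 35.
|S1∩S3| = 10.8875.
|S2∩S3| = 41.5437.
|S1∩S2∩S3| = 9.9615.
|S1 ∪ S2 ∪ S3| = 224.5 − 87.4312 + 9.9615 = 147.03.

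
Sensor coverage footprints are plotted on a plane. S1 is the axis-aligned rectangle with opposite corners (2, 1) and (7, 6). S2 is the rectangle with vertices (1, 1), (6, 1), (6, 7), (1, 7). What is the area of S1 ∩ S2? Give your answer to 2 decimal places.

20.00

|S1∩S2|: x∈[2,6], y∈[1,6] → 4·5 = 20.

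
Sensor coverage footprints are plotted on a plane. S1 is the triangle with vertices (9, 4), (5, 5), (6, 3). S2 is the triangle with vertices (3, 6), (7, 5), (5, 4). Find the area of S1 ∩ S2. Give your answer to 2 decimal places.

The intersection is the polygon with vertices (5,5), (6.333,4.667), (5.4,4.2).
By the shoelace formula its area is 0.47.

0.47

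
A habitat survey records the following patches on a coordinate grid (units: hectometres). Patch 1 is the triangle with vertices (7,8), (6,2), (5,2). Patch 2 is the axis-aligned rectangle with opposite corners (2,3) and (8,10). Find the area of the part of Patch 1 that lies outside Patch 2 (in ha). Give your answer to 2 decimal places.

|Patch 1| = 3, |Patch 1∩Patch 2| = 2.0833.
|Patch 1 ∖ Patch 2| = |Patch 1| − |Patch 1∩Patch 2| = 3 − 2.0833 = 0.92.

0.92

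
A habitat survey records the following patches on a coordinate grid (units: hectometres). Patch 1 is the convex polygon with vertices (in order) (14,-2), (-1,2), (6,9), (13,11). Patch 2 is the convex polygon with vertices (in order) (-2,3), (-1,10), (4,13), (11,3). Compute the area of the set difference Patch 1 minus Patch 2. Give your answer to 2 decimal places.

|Patch 1| = 113, |Patch 1∩Patch 2| = 35.4762.
|Patch 1 ∖ Patch 2| = |Patch 1| − |Patch 1∩Patch 2| = 113 − 35.4762 = 77.52.

77.52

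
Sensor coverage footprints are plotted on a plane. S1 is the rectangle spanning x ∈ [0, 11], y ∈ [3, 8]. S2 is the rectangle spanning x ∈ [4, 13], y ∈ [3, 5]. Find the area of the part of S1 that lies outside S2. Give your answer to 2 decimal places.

41.00

|S1∩S2|: x∈[4,11], y∈[3,5] → 7·2 = 14.
|S1| = 55.
|S1 ∖ S2| = |S1| − |S1∩S2| = 55 − 14 = 41.00.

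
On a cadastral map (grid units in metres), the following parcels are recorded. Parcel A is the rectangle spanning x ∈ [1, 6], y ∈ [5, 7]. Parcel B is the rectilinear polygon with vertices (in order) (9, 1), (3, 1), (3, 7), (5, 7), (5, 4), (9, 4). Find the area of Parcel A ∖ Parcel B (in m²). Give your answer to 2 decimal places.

|Parcel A| = 10, |Parcel A∩Parcel B| = 4.
|Parcel A ∖ Parcel B| = |Parcel A| − |Parcel A∩Parcel B| = 10 − 4 = 6.00.

6.00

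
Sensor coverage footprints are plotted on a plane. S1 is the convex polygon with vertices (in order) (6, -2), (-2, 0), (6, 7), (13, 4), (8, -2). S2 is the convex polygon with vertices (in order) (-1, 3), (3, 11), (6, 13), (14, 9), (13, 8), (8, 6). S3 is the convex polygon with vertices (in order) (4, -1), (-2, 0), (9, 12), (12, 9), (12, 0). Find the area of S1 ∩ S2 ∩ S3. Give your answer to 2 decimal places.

4.39

The intersection is the polygon with vertices (8.172,6.069), (8,6), (2.923,4.308), (6,7).
By the shoelace formula its area is 4.39.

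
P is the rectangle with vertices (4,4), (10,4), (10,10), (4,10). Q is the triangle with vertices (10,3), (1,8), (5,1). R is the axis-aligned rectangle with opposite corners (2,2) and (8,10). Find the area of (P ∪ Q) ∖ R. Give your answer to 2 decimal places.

16.03

|P ∪ Q| = 52.6.
|(P ∪ Q) ∩ R| = 36.5671.
|(P ∪ Q) ∖ R| = 52.6 − 36.5671 = 16.03.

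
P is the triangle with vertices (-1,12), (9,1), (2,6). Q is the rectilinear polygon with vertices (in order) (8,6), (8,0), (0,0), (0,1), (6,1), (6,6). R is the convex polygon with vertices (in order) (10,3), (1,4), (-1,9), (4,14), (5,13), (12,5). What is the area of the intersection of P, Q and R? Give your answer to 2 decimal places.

0.37

The intersection is the polygon with vertices (6,4.3), (6.865,3.348), (6,3.444).
By the shoelace formula its area is 0.37.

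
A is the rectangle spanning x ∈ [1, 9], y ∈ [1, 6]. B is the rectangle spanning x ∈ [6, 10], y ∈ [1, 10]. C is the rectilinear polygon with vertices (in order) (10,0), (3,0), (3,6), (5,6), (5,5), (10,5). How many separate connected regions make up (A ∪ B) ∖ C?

(A ∪ B) ∖ C splits into 2 disjoint pieces (area 10, area 21).

2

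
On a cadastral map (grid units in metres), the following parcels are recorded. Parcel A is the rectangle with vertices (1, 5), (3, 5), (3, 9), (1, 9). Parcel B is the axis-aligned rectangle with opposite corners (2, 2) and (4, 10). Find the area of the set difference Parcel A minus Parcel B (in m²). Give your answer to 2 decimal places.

|Parcel A∩Parcel B|: x∈[2,3], y∈[5,9] → 1·4 = 4.
|Parcel A| = 8.
|Parcel A ∖ Parcel B| = |Parcel A| − |Parcel A∩Parcel B| = 8 − 4 = 4.00.

4.00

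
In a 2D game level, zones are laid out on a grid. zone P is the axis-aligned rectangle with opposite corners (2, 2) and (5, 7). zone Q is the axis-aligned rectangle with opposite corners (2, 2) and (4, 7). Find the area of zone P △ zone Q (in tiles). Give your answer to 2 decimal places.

5.00

|zone P∩zone Q|: x∈[2,4], y∈[2,7] → 2·5 = 10.
|zone P △ zone Q| = |zone P| + |zone Q| − 2·|zone P∩zone Q| = 15 + 10 − 20 = 5.00.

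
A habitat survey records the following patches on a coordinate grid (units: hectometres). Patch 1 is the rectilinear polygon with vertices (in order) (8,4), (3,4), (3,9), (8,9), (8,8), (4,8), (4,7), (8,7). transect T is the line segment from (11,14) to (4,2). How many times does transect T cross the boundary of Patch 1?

The segment meets the boundary at (5.167,4), (6.917,7), (7.5,8), (8,8.857).

4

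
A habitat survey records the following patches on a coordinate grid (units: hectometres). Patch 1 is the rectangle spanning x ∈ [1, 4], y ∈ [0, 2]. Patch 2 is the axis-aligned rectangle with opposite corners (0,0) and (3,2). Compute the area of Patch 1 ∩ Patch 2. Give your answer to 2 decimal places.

4.00

|Patch 1∩Patch 2|: x∈[1,3], y∈[0,2] → 2·2 = 4.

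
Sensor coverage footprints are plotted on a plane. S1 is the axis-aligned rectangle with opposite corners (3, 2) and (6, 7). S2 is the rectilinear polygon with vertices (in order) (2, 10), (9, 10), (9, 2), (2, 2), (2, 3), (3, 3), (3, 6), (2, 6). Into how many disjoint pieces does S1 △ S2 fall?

2

S1 △ S2 splits into 2 disjoint pieces (area 37, area 1).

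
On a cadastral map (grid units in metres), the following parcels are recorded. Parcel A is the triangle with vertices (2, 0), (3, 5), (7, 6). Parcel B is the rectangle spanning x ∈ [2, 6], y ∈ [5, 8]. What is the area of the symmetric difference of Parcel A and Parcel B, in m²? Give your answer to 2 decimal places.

19.25

|Parcel A| = 9.5, |Parcel B| = 12, |Parcel A∩Parcel B| = 1.125.
|Parcel A △ Parcel B| = |Parcel A| + |Parcel B| − 2·|Parcel A∩Parcel B| = 9.5 + 12 − 2.25 = 19.25.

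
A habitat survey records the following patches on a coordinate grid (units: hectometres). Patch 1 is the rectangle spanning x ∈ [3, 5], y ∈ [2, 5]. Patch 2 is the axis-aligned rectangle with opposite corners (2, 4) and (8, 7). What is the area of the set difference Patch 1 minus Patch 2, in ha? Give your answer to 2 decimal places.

|Patch 1∩Patch 2|: x∈[3,5], y∈[4,5] → 2·1 = 2.
|Patch 1| = 6.
|Patch 1 ∖ Patch 2| = |Patch 1| − |Patch 1∩Patch 2| = 6 − 2 = 4.00.

4.00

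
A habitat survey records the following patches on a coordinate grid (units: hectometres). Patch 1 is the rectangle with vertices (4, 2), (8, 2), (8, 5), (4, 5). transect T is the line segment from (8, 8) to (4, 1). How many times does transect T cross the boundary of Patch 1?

2

The segment meets the boundary at (4.571,2), (6.286,5).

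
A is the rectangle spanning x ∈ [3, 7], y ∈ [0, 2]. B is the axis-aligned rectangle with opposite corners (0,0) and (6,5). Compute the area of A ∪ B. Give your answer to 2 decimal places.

32.00

By inclusion–exclusion:
Individual areas: |A| = 8, |B| = 30.
|A∩B|: x∈[3,6], y∈[0,2] → 3·2 = 6.
|A ∪ B| = 38 − 6 = 32.00.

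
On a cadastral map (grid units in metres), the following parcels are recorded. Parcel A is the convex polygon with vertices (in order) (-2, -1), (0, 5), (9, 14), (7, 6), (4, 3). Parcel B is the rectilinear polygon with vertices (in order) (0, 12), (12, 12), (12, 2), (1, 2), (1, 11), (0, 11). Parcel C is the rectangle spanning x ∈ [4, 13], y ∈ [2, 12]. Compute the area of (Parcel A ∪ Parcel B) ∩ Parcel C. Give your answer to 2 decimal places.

The region (Parcel A ∪ Parcel B) ∩ Parcel C is the polygon with vertices (7,12), (8.5,12), (12,12), (12,2), (4,2), (4,12).
By the shoelace formula its area is 80.00.

80.00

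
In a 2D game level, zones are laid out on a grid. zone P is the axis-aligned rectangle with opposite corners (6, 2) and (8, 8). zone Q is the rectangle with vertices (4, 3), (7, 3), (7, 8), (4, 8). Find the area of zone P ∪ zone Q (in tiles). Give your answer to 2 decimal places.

22.00

By inclusion–exclusion:
Individual areas: |zone P| = 12, |zone Q| = 15.
|zone P∩zone Q|: x∈[6,7], y∈[3,8] → 1·5 = 5.
|zone P ∪ zone Q| = 27 − 5 = 22.00.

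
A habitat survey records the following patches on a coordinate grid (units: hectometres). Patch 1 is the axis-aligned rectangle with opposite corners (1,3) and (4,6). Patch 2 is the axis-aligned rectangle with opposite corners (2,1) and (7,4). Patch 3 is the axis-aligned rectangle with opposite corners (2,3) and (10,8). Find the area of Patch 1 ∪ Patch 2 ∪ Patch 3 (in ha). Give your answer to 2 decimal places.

By inclusion–exclusion:
Individual areas: |Patch 1| = 9, |Patch 2| = 15, |Patch 3| = 40.
|Patch 1∩Patch 2|: x∈[2,4], y∈[3,4] → 2·1 = 2.
|Patch 1∩Patch 3|: x∈[2,4], y∈[3,6] → 2·3 = 6.
|Patch 2∩Patch 3|: x∈[2,7], y∈[3,4] → 5·1 = 5.
|Patch 1∩Patch 2∩Patch 3| = 2.
|Patch 1 ∪ Patch 2 ∪ Patch 3| = 64 − 13 + 2 = 53.00.

53.00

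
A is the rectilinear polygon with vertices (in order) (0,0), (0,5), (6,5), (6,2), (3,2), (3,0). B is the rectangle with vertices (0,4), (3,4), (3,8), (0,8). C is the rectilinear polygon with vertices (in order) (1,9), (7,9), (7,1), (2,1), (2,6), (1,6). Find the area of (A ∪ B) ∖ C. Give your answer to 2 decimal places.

|A ∪ B| = 33.
|(A ∪ B) ∩ C| = 18.
|(A ∪ B) ∖ C| = 33 − 18 = 15.00.

15.00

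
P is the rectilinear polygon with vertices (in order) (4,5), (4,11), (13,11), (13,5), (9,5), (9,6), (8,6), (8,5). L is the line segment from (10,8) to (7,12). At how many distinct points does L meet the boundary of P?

1

The segment meets the boundary at (7.75,11).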